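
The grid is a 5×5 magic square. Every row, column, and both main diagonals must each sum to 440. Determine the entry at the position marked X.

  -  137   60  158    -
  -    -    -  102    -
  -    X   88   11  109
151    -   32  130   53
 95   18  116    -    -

From row 4, 440 − (151 + 32 + 130 + 53) gives (4,2) = 74.
The remaining cell in column 3 is (2,3) = 440 − 296 = 144.
Column 4 must total 440; the given cells sum to 401, so (5,4) = 39.
Anti-diagonal needs 440; the known cells sum to 359, so (1,5) = 81.
Using row 1: 137 + 60 + 158 + 81 + ? → (1,1) = 440 − 436 = 4.
The remaining cell in row 5 is (5,5) = 440 − 268 = 172.
From column 5, 440 − (81 + 109 + 53 + 172) gives (2,5) = 25.
From main diagonal, 440 − (4 + 88 + 130 + 172) gives (2,2) = 46.
Row 2 needs 440; the known cells sum to 317, so (2,1) = 123.
Column 1 needs 440; the known cells sum to 373, so (3,1) = 67.
Column 2 needs 440; the known cells sum to 275, so (3,2) = 165.

165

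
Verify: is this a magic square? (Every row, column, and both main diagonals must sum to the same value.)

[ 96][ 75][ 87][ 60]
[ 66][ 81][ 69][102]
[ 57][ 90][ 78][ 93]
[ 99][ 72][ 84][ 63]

Yes

Row 1: 96 + 75 + 87 + 60 = 318.
Row 2: 66 + 81 + 69 + 102 = 318.
Row 3: 57 + 90 + 78 + 93 = 318.
Row 4: 99 + 72 + 84 + 63 = 318.
Column 1: 96 + 66 + 57 + 99 = 318.
Column 2: 75 + 81 + 90 + 72 = 318.
Column 3: 87 + 69 + 78 + 84 = 318.
Column 4: 60 + 102 + 93 + 63 = 318.
Main diagonal: 96 + 81 + 78 + 63 = 318.
Anti-diagonal: 60 + 69 + 90 + 99 = 318.
All lines sum to 318.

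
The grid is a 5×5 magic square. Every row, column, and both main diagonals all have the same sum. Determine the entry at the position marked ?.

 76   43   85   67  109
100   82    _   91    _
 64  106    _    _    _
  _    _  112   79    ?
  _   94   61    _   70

Row 1 is complete and sums to 380; that is the magic constant.
From column 2, 380 − (43 + 82 + 106 + 94) gives (4,2) = 55.
From main diagonal, 380 − (76 + 82 + 79 + 70) gives (3,3) = 73.
Anti-diagonal must total 380; the given cells sum to 328, so (5,1) = 52.
Row 5 needs 380; the known cells sum to 277, so (5,4) = 103.
Using column 1: 76 + 100 + 64 + 52 + ? → (4,1) = 380 − 292 = 88.
Column 3 needs 380; the known cells sum to 331, so (2,3) = 49.
Column 4 needs 380; the known cells sum to 340, so (3,4) = 40.
The remaining cell in row 2 is (2,5) = 380 − 322 = 58.
From row 3, 380 − (64 + 106 + 73 + 40) gives (3,5) = 97.
Row 4: 88 + 55 + 112 + 79 + ? = 380, so (4,5) = 46.

46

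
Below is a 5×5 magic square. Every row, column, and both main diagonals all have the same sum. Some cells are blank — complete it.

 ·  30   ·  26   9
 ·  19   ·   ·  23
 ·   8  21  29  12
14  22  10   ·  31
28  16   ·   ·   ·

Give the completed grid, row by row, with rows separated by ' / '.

17 30 13 26 9 / 11 19 27 15 23 / 25 8 21 29 12 / 14 22 10 18 31 / 28 16 24 7 20

Column 2 is already complete: 30 + 19 + 8 + 22 + 16 = 95, so that is the magic constant.
Row 3: 8 + 21 + 29 + 12 + ? = 95, so (3,1) = 25.
Row 4: 14 + 22 + 10 + 31 + ? = 95, so (4,4) = 18.
Using column 5: 9 + 23 + 12 + 31 + ? → (5,5) = 95 − 75 = 20.
Using main diagonal: 19 + 21 + 18 + 20 + ? → (1,1) = 95 − 78 = 17.
From anti-diagonal, 95 − (9 + 21 + 22 + 28) gives (2,4) = 15.
The remaining cell in row 1 is (1,3) = 95 − 82 = 13.
Using column 1: 17 + 25 + 14 + 28 + ? → (2,1) = 95 − 84 = 11.
Column 4: 26 + 15 + 29 + 18 + ? = 95, so (5,4) = 7.
Using row 2: 11 + 19 + 15 + 23 + ? → (2,3) = 95 − 68 = 27.
From row 5, 95 − (28 + 16 + 7 + 20) gives (5,3) = 24.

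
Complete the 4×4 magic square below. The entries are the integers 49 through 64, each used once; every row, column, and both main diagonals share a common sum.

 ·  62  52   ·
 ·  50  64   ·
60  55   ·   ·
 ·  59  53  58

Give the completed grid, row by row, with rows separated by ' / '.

61 62 52 51 / 49 50 64 63 / 60 55 57 54 / 56 59 53 58

The entries are 49 through 64, which sum to 904, so each line sums to 904/4 = 226.
Row 4: 59 + 53 + 58 + ? = 226, so (4,1) = 56.
The remaining cell in column 3 is (3,3) = 226 − 169 = 57.
Using main diagonal: 50 + 57 + 58 + ? → (1,1) = 226 − 165 = 61.
The remaining cell in anti-diagonal is (1,4) = 226 − 175 = 51.
From row 3, 226 − (60 + 55 + 57) gives (3,4) = 54.
Column 1 needs 226; the known cells sum to 177, so (2,1) = 49.
Column 4 must total 226; the given cells sum to 163, so (2,4) = 63.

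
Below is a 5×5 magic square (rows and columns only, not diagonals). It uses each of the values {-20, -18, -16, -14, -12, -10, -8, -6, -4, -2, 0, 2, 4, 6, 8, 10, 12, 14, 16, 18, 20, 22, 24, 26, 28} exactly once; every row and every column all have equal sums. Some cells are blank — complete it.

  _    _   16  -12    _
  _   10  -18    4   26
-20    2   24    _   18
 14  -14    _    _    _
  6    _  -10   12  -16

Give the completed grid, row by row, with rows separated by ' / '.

22 -6 16 -12 0 / -2 10 -18 4 26 / -20 2 24 -4 18 / 14 -14 8 20 -8 / 6 28 -10 12 -16

The 25 entries sum to 100, so each line sums to 100/5 = 20.
Row 2 must total 20; the given cells sum to 22, so (2,1) = -2.
Using row 3: -20 + 2 + 24 + 18 + ? → (3,4) = 20 − 24 = -4.
The remaining cell in row 5 is (5,2) = 20 − (-8) = 28.
The remaining cell in column 1 is (1,1) = 20 − (-2) = 22.
Column 2 must total 20; the given cells sum to 26, so (1,2) = -6.
The remaining cell in column 3 is (4,3) = 20 − 12 = 8.
From column 4, 20 − (-12 + 4 + (-4) + 12) gives (4,4) = 20.
Using row 1: 22 + (-6) + 16 + (-12) + ? → (1,5) = 20 − 20 = 0.
Row 4 must total 20; the given cells sum to 28, so (4,5) = -8.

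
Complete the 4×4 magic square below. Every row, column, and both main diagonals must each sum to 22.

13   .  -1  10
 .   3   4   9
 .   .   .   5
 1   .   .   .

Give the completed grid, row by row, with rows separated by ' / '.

13 0 -1 10 / 6 3 4 9 / 2 7 8 5 / 1 12 11 -2

The remaining cell in row 1 is (1,2) = 22 − 22 = 0.
The remaining cell in row 2 is (2,1) = 22 − 16 = 6.
From column 1, 22 − (13 + 6 + 1) gives (3,1) = 2.
The remaining cell in column 4 is (4,4) = 22 − 24 = -2.
Main diagonal must total 22; the given cells sum to 14, so (3,3) = 8.
Anti-diagonal must total 22; the given cells sum to 15, so (3,2) = 7.
Using column 2: 0 + 3 + 7 + ? → (4,2) = 22 − 10 = 12.
Using column 3: -1 + 4 + 8 + ? → (4,3) = 22 − 11 = 11.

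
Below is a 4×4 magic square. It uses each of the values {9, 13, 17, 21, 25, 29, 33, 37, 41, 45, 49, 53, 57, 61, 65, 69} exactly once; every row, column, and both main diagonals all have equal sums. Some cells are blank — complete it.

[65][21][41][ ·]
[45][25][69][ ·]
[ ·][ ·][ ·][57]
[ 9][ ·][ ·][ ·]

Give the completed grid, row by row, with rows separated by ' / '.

65 21 41 29 / 45 25 69 17 / 37 49 13 57 / 9 61 33 53

The 16 entries sum to 624, so each line sums to 624/4 = 156.
From row 1, 156 − (65 + 21 + 41) gives (1,4) = 29.
Row 2 must total 156; the given cells sum to 139, so (2,4) = 17.
The remaining cell in column 1 is (3,1) = 156 − 119 = 37.
From column 4, 156 − (29 + 17 + 57) gives (4,4) = 53.
Main diagonal: 65 + 25 + 53 + ? = 156, so (3,3) = 13.
Anti-diagonal needs 156; the known cells sum to 107, so (3,2) = 49.
From column 2, 156 − (21 + 25 + 49) gives (4,2) = 61.
The remaining cell in column 3 is (4,3) = 156 − 123 = 33.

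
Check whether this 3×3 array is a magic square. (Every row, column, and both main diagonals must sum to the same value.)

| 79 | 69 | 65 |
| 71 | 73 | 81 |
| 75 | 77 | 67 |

Row 1: 79 + 69 + 65 = 213.
Row 2: 71 + 73 + 81 = 225.
Row 3: 75 + 77 + 67 = 219.
Column 1: 79 + 71 + 75 = 225.
Column 2: 69 + 73 + 77 = 219.
Column 3: 65 + 81 + 67 = 213.
Main diagonal: 79 + 73 + 67 = 219.
Anti-diagonal: 65 + 73 + 75 = 213.

No — row 2 sums to 225 but column 2 sums to 219.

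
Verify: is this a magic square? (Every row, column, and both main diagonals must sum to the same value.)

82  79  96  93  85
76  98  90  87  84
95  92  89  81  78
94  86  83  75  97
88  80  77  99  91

Yes

Row 1: 82 + 79 + 96 + 93 + 85 = 435.
Row 2: 76 + 98 + 90 + 87 + 84 = 435.
Row 3: 95 + 92 + 89 + 81 + 78 = 435.
Row 4: 94 + 86 + 83 + 75 + 97 = 435.
Row 5: 88 + 80 + 77 + 99 + 91 = 435.
Column 1: 82 + 76 + 95 + 94 + 88 = 435.
Column 2: 79 + 98 + 92 + 86 + 80 = 435.
Column 3: 96 + 90 + 89 + 83 + 77 = 435.
Column 4: 93 + 87 + 81 + 75 + 99 = 435.
Column 5: 85 + 84 + 78 + 97 + 91 = 435.
Main diagonal: 82 + 98 + 89 + 75 + 91 = 435.
Anti-diagonal: 85 + 87 + 89 + 86 + 88 = 435.
All lines sum to 435.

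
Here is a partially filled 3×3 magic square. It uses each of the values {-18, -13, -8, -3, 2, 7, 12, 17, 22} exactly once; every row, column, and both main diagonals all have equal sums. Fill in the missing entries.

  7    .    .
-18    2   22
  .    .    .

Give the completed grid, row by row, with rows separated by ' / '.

7 12 -13 / -18 2 22 / 17 -8 -3

The 9 entries sum to 18, so each line sums to 18/3 = 6.
From column 1, 6 − (7 + (-18)) gives (3,1) = 17.
Main diagonal must total 6; the given cells sum to 9, so (3,3) = -3.
Anti-diagonal: 2 + 17 + ? = 6, so (1,3) = -13.
Row 1 needs 6; the known cells sum to -6, so (1,2) = 12.
Row 3 must total 6; the given cells sum to 14, so (3,2) = -8.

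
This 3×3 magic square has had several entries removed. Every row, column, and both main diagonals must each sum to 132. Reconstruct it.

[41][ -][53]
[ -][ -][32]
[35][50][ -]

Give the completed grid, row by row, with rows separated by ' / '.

41 38 53 / 56 44 32 / 35 50 47

From row 1, 132 − (41 + 53) gives (1,2) = 38.
From row 3, 132 − (35 + 50) gives (3,3) = 47.
Column 1 needs 132; the known cells sum to 76, so (2,1) = 56.
From column 2, 132 − (38 + 50) gives (2,2) = 44.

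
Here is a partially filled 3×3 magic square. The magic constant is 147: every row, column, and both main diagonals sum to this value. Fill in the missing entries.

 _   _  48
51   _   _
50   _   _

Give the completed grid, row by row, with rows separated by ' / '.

46 53 48 / 51 49 47 / 50 45 52

The remaining cell in column 1 is (1,1) = 147 − 101 = 46.
From anti-diagonal, 147 − (48 + 50) gives (2,2) = 49.
Row 1 needs 147; the known cells sum to 94, so (1,2) = 53.
Row 2: 51 + 49 + ? = 147, so (2,3) = 47.
Column 2: 53 + 49 + ? = 147, so (3,2) = 45.
From column 3, 147 − (48 + 47) gives (3,3) = 52.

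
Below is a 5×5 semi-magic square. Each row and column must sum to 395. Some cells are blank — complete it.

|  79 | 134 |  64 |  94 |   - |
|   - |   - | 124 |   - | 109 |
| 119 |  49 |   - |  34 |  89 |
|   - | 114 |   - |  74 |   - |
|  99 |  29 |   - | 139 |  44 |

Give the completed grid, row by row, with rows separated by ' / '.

79 134 64 94 24 / 39 69 124 54 109 / 119 49 104 34 89 / 59 114 19 74 129 / 99 29 84 139 44

The remaining cell in row 1 is (1,5) = 395 − 371 = 24.
Row 3 must total 395; the given cells sum to 291, so (3,3) = 104.
The remaining cell in row 5 is (5,3) = 395 − 311 = 84.
The remaining cell in column 2 is (2,2) = 395 − 326 = 69.
Column 3 must total 395; the given cells sum to 376, so (4,3) = 19.
Column 4 needs 395; the known cells sum to 341, so (2,4) = 54.
Column 5 must total 395; the given cells sum to 266, so (4,5) = 129.
Row 2 needs 395; the known cells sum to 356, so (2,1) = 39.
Row 4 must total 395; the given cells sum to 336, so (4,1) = 59.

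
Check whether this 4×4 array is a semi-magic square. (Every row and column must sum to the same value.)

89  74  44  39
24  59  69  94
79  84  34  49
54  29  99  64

Row 1: 89 + 74 + 44 + 39 = 246.
Row 2: 24 + 59 + 69 + 94 = 246.
Row 3: 79 + 84 + 34 + 49 = 246.
Row 4: 54 + 29 + 99 + 64 = 246.
Column 1: 89 + 24 + 79 + 54 = 246.
Column 2: 74 + 59 + 84 + 29 = 246.
Column 3: 44 + 69 + 34 + 99 = 246.
Column 4: 39 + 94 + 49 + 64 = 246.
All lines sum to 246.

Yes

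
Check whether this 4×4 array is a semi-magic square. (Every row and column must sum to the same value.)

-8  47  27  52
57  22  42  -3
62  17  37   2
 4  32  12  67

Row 1: -8 + 47 + 27 + 52 = 118.
Row 2: 57 + 22 + 42 + (-3) = 118.
Row 3: 62 + 17 + 37 + 2 = 118.
Row 4: 4 + 32 + 12 + 67 = 115.
Column 1: -8 + 57 + 62 + 4 = 115.
Column 2: 47 + 22 + 17 + 32 = 118.
Column 3: 27 + 42 + 37 + 12 = 118.
Column 4: 52 + (-3) + 2 + 67 = 118.

No — row 4 sums to 115 but column 2 sums to 118.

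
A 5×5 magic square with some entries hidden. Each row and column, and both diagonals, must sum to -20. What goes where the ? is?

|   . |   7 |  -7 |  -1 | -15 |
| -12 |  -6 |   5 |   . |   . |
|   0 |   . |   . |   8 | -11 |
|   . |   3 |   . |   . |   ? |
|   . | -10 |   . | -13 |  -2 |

6

Row 1 must total -20; the given cells sum to -16, so (1,1) = -4.
Column 2 needs -20; the known cells sum to -6, so (3,2) = -14.
Row 3: 0 + (-14) + 8 + (-11) + ? = -20, so (3,3) = -3.
Main diagonal needs -20; the known cells sum to -15, so (4,4) = -5.
Using column 4: -1 + 8 + (-5) + (-13) + ? → (2,4) = -20 − (-11) = -9.
Anti-diagonal needs -20; the known cells sum to -24, so (5,1) = 4.
The remaining cell in row 2 is (2,5) = -20 − (-22) = 2.
Row 5 needs -20; the known cells sum to -21, so (5,3) = 1.
Column 1 must total -20; the given cells sum to -12, so (4,1) = -8.
Column 3: -7 + 5 + (-3) + 1 + ? = -20, so (4,3) = -16.
Column 5 must total -20; the given cells sum to -26, so (4,5) = 6.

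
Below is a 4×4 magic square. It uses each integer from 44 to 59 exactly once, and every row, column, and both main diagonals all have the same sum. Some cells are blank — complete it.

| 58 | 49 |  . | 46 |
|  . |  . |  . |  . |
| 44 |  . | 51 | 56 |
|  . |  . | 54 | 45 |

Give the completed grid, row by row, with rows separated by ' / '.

The entries are 44 through 59, which sum to 824, so each line sums to 824/4 = 206.
From row 1, 206 − (58 + 49 + 46) gives (1,3) = 53.
Row 3 needs 206; the known cells sum to 151, so (3,2) = 55.
The remaining cell in column 3 is (2,3) = 206 − 158 = 48.
Column 4 needs 206; the known cells sum to 147, so (2,4) = 59.
The remaining cell in main diagonal is (2,2) = 206 − 154 = 52.
From anti-diagonal, 206 − (46 + 48 + 55) gives (4,1) = 57.
The remaining cell in row 2 is (2,1) = 206 − 159 = 47.
Row 4 needs 206; the known cells sum to 156, so (4,2) = 50.

58 49 53 46 / 47 52 48 59 / 44 55 51 56 / 57 50 54 45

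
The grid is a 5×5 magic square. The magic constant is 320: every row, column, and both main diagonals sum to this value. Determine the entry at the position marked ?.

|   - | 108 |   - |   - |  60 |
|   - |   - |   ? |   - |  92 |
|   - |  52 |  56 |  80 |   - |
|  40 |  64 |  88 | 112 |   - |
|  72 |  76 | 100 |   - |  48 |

Row 4: 40 + 64 + 88 + 112 + ? = 320, so (4,5) = 16.
Using row 5: 72 + 76 + 100 + 48 + ? → (5,4) = 320 − 296 = 24.
Column 2 needs 320; the known cells sum to 300, so (2,2) = 20.
Using column 5: 60 + 92 + 16 + 48 + ? → (3,5) = 320 − 216 = 104.
Using main diagonal: 20 + 56 + 112 + 48 + ? → (1,1) = 320 − 236 = 84.
Anti-diagonal needs 320; the known cells sum to 252, so (2,4) = 68.
The remaining cell in row 3 is (3,1) = 320 − 292 = 28.
The remaining cell in column 1 is (2,1) = 320 − 224 = 96.
From column 4, 320 − (68 + 80 + 112 + 24) gives (1,4) = 36.
Row 1 must total 320; the given cells sum to 288, so (1,3) = 32.
Row 2: 96 + 20 + 68 + 92 + ? = 320, so (2,3) = 44.

44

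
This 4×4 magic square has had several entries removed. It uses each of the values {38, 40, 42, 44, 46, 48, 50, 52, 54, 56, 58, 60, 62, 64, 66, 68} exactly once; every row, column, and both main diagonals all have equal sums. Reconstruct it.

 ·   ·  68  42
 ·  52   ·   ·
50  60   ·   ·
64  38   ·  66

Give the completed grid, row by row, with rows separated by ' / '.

The 16 entries sum to 848, so each line sums to 848/4 = 212.
Row 4 needs 212; the known cells sum to 168, so (4,3) = 44.
Using column 2: 52 + 60 + 38 + ? → (1,2) = 212 − 150 = 62.
From anti-diagonal, 212 − (42 + 60 + 64) gives (2,3) = 46.
From row 1, 212 − (62 + 68 + 42) gives (1,1) = 40.
Column 1 needs 212; the known cells sum to 154, so (2,1) = 58.
Using column 3: 68 + 46 + 44 + ? → (3,3) = 212 − 158 = 54.
Using row 2: 58 + 52 + 46 + ? → (2,4) = 212 − 156 = 56.
Using row 3: 50 + 60 + 54 + ? → (3,4) = 212 − 164 = 48.

40 62 68 42 / 58 52 46 56 / 50 60 54 48 / 64 38 44 66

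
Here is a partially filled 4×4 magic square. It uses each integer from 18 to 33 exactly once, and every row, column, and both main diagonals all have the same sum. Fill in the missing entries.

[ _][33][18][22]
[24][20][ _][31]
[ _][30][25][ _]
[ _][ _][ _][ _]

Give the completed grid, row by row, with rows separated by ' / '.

29 33 18 22 / 24 20 27 31 / 26 30 25 21 / 23 19 32 28

The entries are 18 through 33, which sum to 408, so each line sums to 408/4 = 102.
Row 1: 33 + 18 + 22 + ? = 102, so (1,1) = 29.
Using row 2: 24 + 20 + 31 + ? → (2,3) = 102 − 75 = 27.
Using column 2: 33 + 20 + 30 + ? → (4,2) = 102 − 83 = 19.
The remaining cell in column 3 is (4,3) = 102 − 70 = 32.
Main diagonal: 29 + 20 + 25 + ? = 102, so (4,4) = 28.
Using anti-diagonal: 22 + 27 + 30 + ? → (4,1) = 102 − 79 = 23.
Column 1 needs 102; the known cells sum to 76, so (3,1) = 26.
Column 4 needs 102; the known cells sum to 81, so (3,4) = 21.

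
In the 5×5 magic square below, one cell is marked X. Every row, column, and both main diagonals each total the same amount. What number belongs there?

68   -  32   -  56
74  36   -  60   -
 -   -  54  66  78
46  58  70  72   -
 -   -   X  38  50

Main diagonal is complete and sums to 280; that is the magic constant.
The remaining cell in row 4 is (4,5) = 280 − 246 = 34.
From column 4, 280 − (60 + 66 + 72 + 38) gives (1,4) = 44.
Column 5 needs 280; the known cells sum to 218, so (2,5) = 62.
Anti-diagonal: 56 + 60 + 54 + 58 + ? = 280, so (5,1) = 52.
From row 1, 280 − (68 + 32 + 44 + 56) gives (1,2) = 80.
Row 2 needs 280; the known cells sum to 232, so (2,3) = 48.
Column 1 needs 280; the known cells sum to 240, so (3,1) = 40.
Column 3 needs 280; the known cells sum to 204, so (5,3) = 76.

76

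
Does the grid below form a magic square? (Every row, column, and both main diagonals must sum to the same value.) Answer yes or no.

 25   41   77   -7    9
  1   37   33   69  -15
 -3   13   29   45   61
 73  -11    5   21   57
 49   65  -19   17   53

No — main diagonal sums to 165 but anti-diagonal sums to 145.

Row 1: 25 + 41 + 77 + (-7) + 9 = 145.
Row 2: 1 + 37 + 33 + 69 + (-15) = 125.
Row 3: -3 + 13 + 29 + 45 + 61 = 145.
Row 4: 73 + (-11) + 5 + 21 + 57 = 145.
Row 5: 49 + 65 + (-19) + 17 + 53 = 165.
Column 1: 25 + 1 + (-3) + 73 + 49 = 145.
Column 2: 41 + 37 + 13 + (-11) + 65 = 145.
Column 3: 77 + 33 + 29 + 5 + (-19) = 125.
Column 4: -7 + 69 + 45 + 21 + 17 = 145.
Column 5: 9 + (-15) + 61 + 57 + 53 = 165.
Main diagonal: 25 + 37 + 29 + 21 + 53 = 165.
Anti-diagonal: 9 + 69 + 29 + (-11) + 49 = 145.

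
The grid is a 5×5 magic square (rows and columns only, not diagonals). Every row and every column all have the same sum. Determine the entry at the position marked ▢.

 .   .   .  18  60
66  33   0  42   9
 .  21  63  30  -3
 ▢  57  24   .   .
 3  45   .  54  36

15

Row 2 is complete and sums to 150; that is the magic constant.
Row 3 needs 150; the known cells sum to 111, so (3,1) = 39.
The remaining cell in row 5 is (5,3) = 150 − 138 = 12.
From column 2, 150 − (33 + 21 + 57 + 45) gives (1,2) = -6.
Column 3 must total 150; the given cells sum to 99, so (1,3) = 51.
Column 4 needs 150; the known cells sum to 144, so (4,4) = 6.
Column 5 must total 150; the given cells sum to 102, so (4,5) = 48.
Row 1: -6 + 51 + 18 + 60 + ? = 150, so (1,1) = 27.
Row 4: 57 + 24 + 6 + 48 + ? = 150, so (4,1) = 15.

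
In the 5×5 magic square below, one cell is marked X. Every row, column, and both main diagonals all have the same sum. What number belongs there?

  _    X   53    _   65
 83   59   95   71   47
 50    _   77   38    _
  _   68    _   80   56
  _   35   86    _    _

92

Row 2 is complete and sums to 355; that is the magic constant.
The remaining cell in column 3 is (4,3) = 355 − 311 = 44.
The remaining cell in anti-diagonal is (5,1) = 355 − 281 = 74.
The remaining cell in row 4 is (4,1) = 355 − 248 = 107.
Column 1 needs 355; the known cells sum to 314, so (1,1) = 41.
The remaining cell in main diagonal is (5,5) = 355 − 257 = 98.
Row 5 must total 355; the given cells sum to 293, so (5,4) = 62.
From column 4, 355 − (71 + 38 + 80 + 62) gives (1,4) = 104.
Column 5 must total 355; the given cells sum to 266, so (3,5) = 89.
The remaining cell in row 1 is (1,2) = 355 − 263 = 92.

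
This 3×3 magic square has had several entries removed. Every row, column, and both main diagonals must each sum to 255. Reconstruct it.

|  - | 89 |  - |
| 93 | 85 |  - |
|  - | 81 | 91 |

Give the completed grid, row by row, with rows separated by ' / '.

79 89 87 / 93 85 77 / 83 81 91

Using row 2: 93 + 85 + ? → (2,3) = 255 − 178 = 77.
The remaining cell in row 3 is (3,1) = 255 − 172 = 83.
Column 1 must total 255; the given cells sum to 176, so (1,1) = 79.
The remaining cell in column 3 is (1,3) = 255 − 168 = 87.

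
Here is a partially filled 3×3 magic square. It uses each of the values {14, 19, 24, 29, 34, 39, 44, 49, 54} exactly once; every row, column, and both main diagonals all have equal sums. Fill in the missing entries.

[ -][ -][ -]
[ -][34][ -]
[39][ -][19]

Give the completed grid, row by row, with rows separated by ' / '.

49 24 29 / 14 34 54 / 39 44 19

The 9 entries sum to 306, so each line sums to 306/3 = 102.
Row 3 needs 102; the known cells sum to 58, so (3,2) = 44.
Column 2 needs 102; the known cells sum to 78, so (1,2) = 24.
Main diagonal must total 102; the given cells sum to 53, so (1,1) = 49.
Anti-diagonal needs 102; the known cells sum to 73, so (1,3) = 29.
Using column 1: 49 + 39 + ? → (2,1) = 102 − 88 = 14.
From column 3, 102 − (29 + 19) gives (2,3) = 54.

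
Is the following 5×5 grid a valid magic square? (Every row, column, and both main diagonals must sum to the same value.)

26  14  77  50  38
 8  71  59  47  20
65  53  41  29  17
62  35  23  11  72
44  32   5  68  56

No — row 4 sums to 203 but row 2 sums to 205.

Row 1: 26 + 14 + 77 + 50 + 38 = 205.
Row 2: 8 + 71 + 59 + 47 + 20 = 205.
Row 3: 65 + 53 + 41 + 29 + 17 = 205.
Row 4: 62 + 35 + 23 + 11 + 72 = 203.
Row 5: 44 + 32 + 5 + 68 + 56 = 205.
Column 1: 26 + 8 + 65 + 62 + 44 = 205.
Column 2: 14 + 71 + 53 + 35 + 32 = 205.
Column 3: 77 + 59 + 41 + 23 + 5 = 205.
Column 4: 50 + 47 + 29 + 11 + 68 = 205.
Column 5: 38 + 20 + 17 + 72 + 56 = 203.
Main diagonal: 26 + 71 + 41 + 11 + 56 = 205.
Anti-diagonal: 38 + 47 + 41 + 35 + 44 = 205.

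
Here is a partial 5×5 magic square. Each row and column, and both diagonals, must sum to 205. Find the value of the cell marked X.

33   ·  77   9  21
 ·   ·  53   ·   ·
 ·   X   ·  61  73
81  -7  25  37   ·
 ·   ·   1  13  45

Row 1 needs 205; the known cells sum to 140, so (1,2) = 65.
Row 4 must total 205; the given cells sum to 136, so (4,5) = 69.
Column 3: 77 + 53 + 25 + 1 + ? = 205, so (3,3) = 49.
From column 4, 205 − (9 + 61 + 37 + 13) gives (2,4) = 85.
Using column 5: 21 + 73 + 69 + 45 + ? → (2,5) = 205 − 208 = -3.
Using main diagonal: 33 + 49 + 37 + 45 + ? → (2,2) = 205 − 164 = 41.
Anti-diagonal must total 205; the given cells sum to 148, so (5,1) = 57.
Row 2: 41 + 53 + 85 + (-3) + ? = 205, so (2,1) = 29.
Row 5 must total 205; the given cells sum to 116, so (5,2) = 89.
Using column 1: 33 + 29 + 81 + 57 + ? → (3,1) = 205 − 200 = 5.
Using column 2: 65 + 41 + (-7) + 89 + ? → (3,2) = 205 − 188 = 17.

17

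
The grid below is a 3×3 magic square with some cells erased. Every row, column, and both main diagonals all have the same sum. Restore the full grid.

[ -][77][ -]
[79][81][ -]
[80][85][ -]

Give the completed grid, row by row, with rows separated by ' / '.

Column 2 is already complete: 77 + 81 + 85 = 243, so that is the magic constant.
From row 2, 243 − (79 + 81) gives (2,3) = 83.
Row 3 must total 243; the given cells sum to 165, so (3,3) = 78.
Column 1 must total 243; the given cells sum to 159, so (1,1) = 84.
From column 3, 243 − (83 + 78) gives (1,3) = 82.

84 77 82 / 79 81 83 / 80 85 78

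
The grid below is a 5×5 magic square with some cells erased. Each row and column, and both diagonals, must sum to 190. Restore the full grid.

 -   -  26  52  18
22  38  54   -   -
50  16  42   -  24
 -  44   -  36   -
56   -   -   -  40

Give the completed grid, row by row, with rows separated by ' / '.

34 60 26 52 18 / 22 38 54 30 46 / 50 16 42 58 24 / 28 44 20 36 62 / 56 32 48 14 40

Row 3 needs 190; the known cells sum to 132, so (3,4) = 58.
The remaining cell in main diagonal is (1,1) = 190 − 156 = 34.
The remaining cell in anti-diagonal is (2,4) = 190 − 160 = 30.
Using row 1: 34 + 26 + 52 + 18 + ? → (1,2) = 190 − 130 = 60.
Row 2 needs 190; the known cells sum to 144, so (2,5) = 46.
Column 1 must total 190; the given cells sum to 162, so (4,1) = 28.
Column 2 needs 190; the known cells sum to 158, so (5,2) = 32.
Column 4: 52 + 30 + 58 + 36 + ? = 190, so (5,4) = 14.
The remaining cell in column 5 is (4,5) = 190 − 128 = 62.
Row 4 needs 190; the known cells sum to 170, so (4,3) = 20.
Using row 5: 56 + 32 + 14 + 40 + ? → (5,3) = 190 − 142 = 48.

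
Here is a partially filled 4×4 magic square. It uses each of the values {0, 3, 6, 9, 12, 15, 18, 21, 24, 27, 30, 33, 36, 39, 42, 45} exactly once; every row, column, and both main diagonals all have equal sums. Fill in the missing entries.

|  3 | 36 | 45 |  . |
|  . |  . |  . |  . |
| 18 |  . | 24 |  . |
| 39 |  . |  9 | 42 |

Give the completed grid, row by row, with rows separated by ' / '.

The 16 entries sum to 360, so each line sums to 360/4 = 90.
Using row 1: 3 + 36 + 45 + ? → (1,4) = 90 − 84 = 6.
The remaining cell in row 4 is (4,2) = 90 − 90 = 0.
Column 1 needs 90; the known cells sum to 60, so (2,1) = 30.
Using column 3: 45 + 24 + 9 + ? → (2,3) = 90 − 78 = 12.
Main diagonal needs 90; the known cells sum to 69, so (2,2) = 21.
From anti-diagonal, 90 − (6 + 12 + 39) gives (3,2) = 33.
Row 2: 30 + 21 + 12 + ? = 90, so (2,4) = 27.
Row 3 needs 90; the known cells sum to 75, so (3,4) = 15.

3 36 45 6 / 30 21 12 27 / 18 33 24 15 / 39 0 9 42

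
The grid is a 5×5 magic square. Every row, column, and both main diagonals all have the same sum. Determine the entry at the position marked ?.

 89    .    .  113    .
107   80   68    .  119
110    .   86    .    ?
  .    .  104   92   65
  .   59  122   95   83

Main diagonal is complete and sums to 430; that is the magic constant.
Row 2: 107 + 80 + 68 + 119 + ? = 430, so (2,4) = 56.
Using row 5: 59 + 122 + 95 + 83 + ? → (5,1) = 430 − 359 = 71.
The remaining cell in column 1 is (4,1) = 430 − 377 = 53.
From column 3, 430 − (68 + 86 + 104 + 122) gives (1,3) = 50.
Using column 4: 113 + 56 + 92 + 95 + ? → (3,4) = 430 − 356 = 74.
Using row 4: 53 + 104 + 92 + 65 + ? → (4,2) = 430 − 314 = 116.
From anti-diagonal, 430 − (56 + 86 + 116 + 71) gives (1,5) = 101.
Using row 1: 89 + 50 + 113 + 101 + ? → (1,2) = 430 − 353 = 77.
Column 2 needs 430; the known cells sum to 332, so (3,2) = 98.
Column 5 needs 430; the known cells sum to 368, so (3,5) = 62.

62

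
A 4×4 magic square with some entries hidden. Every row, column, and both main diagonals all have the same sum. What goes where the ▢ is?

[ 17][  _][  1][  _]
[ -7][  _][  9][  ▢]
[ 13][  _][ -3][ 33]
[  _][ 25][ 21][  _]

Column 3 is complete and sums to 28; that is the magic constant.
From row 3, 28 − (13 + (-3) + 33) gives (3,2) = -15.
Column 1 must total 28; the given cells sum to 23, so (4,1) = 5.
Using anti-diagonal: 9 + (-15) + 5 + ? → (1,4) = 28 − (-1) = 29.
Row 1: 17 + 1 + 29 + ? = 28, so (1,2) = -19.
Row 4: 5 + 25 + 21 + ? = 28, so (4,4) = -23.
Column 2 needs 28; the known cells sum to -9, so (2,2) = 37.
The remaining cell in column 4 is (2,4) = 28 − 39 = -11.

-11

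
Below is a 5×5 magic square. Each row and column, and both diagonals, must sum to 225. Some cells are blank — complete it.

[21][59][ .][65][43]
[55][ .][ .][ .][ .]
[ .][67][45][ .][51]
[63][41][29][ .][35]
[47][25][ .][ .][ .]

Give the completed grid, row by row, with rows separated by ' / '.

Row 1: 21 + 59 + 65 + 43 + ? = 225, so (1,3) = 37.
The remaining cell in row 4 is (4,4) = 225 − 168 = 57.
Column 1 needs 225; the known cells sum to 186, so (3,1) = 39.
Column 2 must total 225; the given cells sum to 192, so (2,2) = 33.
Main diagonal must total 225; the given cells sum to 156, so (5,5) = 69.
Anti-diagonal: 43 + 45 + 41 + 47 + ? = 225, so (2,4) = 49.
Row 3 must total 225; the given cells sum to 202, so (3,4) = 23.
Column 4 must total 225; the given cells sum to 194, so (5,4) = 31.
The remaining cell in column 5 is (2,5) = 225 − 198 = 27.
Row 2: 55 + 33 + 49 + 27 + ? = 225, so (2,3) = 61.
Row 5 needs 225; the known cells sum to 172, so (5,3) = 53.

21 59 37 65 43 / 55 33 61 49 27 / 39 67 45 23 51 / 63 41 29 57 35 / 47 25 53 31 69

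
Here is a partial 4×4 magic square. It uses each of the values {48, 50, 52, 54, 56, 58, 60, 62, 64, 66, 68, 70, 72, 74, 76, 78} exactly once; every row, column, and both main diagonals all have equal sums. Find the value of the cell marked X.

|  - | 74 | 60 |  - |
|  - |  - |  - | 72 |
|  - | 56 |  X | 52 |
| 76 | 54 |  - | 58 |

78

The 16 entries sum to 1008, so each line sums to 1008/4 = 252.
Row 4 must total 252; the given cells sum to 188, so (4,3) = 64.
The remaining cell in column 2 is (2,2) = 252 − 184 = 68.
Column 4 must total 252; the given cells sum to 182, so (1,4) = 70.
Anti-diagonal must total 252; the given cells sum to 202, so (2,3) = 50.
From row 1, 252 − (74 + 60 + 70) gives (1,1) = 48.
From row 2, 252 − (68 + 50 + 72) gives (2,1) = 62.
From column 1, 252 − (48 + 62 + 76) gives (3,1) = 66.
Column 3 needs 252; the known cells sum to 174, so (3,3) = 78.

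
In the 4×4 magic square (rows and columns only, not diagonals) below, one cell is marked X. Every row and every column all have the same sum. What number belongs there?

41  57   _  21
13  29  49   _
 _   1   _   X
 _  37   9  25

Column 2 is complete and sums to 124; that is the magic constant.
From row 1, 124 − (41 + 57 + 21) gives (1,3) = 5.
Row 2 needs 124; the known cells sum to 91, so (2,4) = 33.
The remaining cell in row 4 is (4,1) = 124 − 71 = 53.
Column 1 needs 124; the known cells sum to 107, so (3,1) = 17.
Column 3: 5 + 49 + 9 + ? = 124, so (3,3) = 61.
Column 4 must total 124; the given cells sum to 79, so (3,4) = 45.

45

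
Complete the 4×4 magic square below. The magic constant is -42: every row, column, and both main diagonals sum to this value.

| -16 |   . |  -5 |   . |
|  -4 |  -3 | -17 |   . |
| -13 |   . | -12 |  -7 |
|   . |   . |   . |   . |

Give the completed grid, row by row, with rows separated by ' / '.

From row 2, -42 − (-4 + (-3) + (-17)) gives (2,4) = -18.
The remaining cell in row 3 is (3,2) = -42 − (-32) = -10.
The remaining cell in column 1 is (4,1) = -42 − (-33) = -9.
Column 3: -5 + (-17) + (-12) + ? = -42, so (4,3) = -8.
Using main diagonal: -16 + (-3) + (-12) + ? → (4,4) = -42 − (-31) = -11.
Anti-diagonal must total -42; the given cells sum to -36, so (1,4) = -6.
From row 1, -42 − (-16 + (-5) + (-6)) gives (1,2) = -15.
Using row 4: -9 + (-8) + (-11) + ? → (4,2) = -42 − (-28) = -14.

-16 -15 -5 -6 / -4 -3 -17 -18 / -13 -10 -12 -7 / -9 -14 -8 -11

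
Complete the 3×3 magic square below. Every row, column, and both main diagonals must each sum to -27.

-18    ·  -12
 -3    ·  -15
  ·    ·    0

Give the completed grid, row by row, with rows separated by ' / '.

Row 1: -18 + (-12) + ? = -27, so (1,2) = 3.
From row 2, -27 − (-3 + (-15)) gives (2,2) = -9.
From column 1, -27 − (-18 + (-3)) gives (3,1) = -6.
Column 2: 3 + (-9) + ? = -27, so (3,2) = -21.

-18 3 -12 / -3 -9 -15 / -6 -21 0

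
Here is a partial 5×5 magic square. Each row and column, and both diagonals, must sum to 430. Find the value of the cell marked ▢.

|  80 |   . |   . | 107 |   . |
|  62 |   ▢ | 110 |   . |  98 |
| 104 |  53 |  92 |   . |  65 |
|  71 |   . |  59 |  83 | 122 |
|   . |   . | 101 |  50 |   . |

86

Row 3: 104 + 53 + 92 + 65 + ? = 430, so (3,4) = 116.
From row 4, 430 − (71 + 59 + 83 + 122) gives (4,2) = 95.
Column 1: 80 + 62 + 104 + 71 + ? = 430, so (5,1) = 113.
Column 3 must total 430; the given cells sum to 362, so (1,3) = 68.
Column 4 needs 430; the known cells sum to 356, so (2,4) = 74.
Using anti-diagonal: 74 + 92 + 95 + 113 + ? → (1,5) = 430 − 374 = 56.
Row 1 needs 430; the known cells sum to 311, so (1,2) = 119.
The remaining cell in row 2 is (2,2) = 430 − 344 = 86.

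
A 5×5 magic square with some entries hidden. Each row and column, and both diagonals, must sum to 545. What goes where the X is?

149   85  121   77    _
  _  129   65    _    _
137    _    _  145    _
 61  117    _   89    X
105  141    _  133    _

Row 1 needs 545; the known cells sum to 432, so (1,5) = 113.
From column 1, 545 − (149 + 137 + 61 + 105) gives (2,1) = 93.
Using column 2: 85 + 129 + 117 + 141 + ? → (3,2) = 545 − 472 = 73.
From column 4, 545 − (77 + 145 + 89 + 133) gives (2,4) = 101.
Using anti-diagonal: 113 + 101 + 117 + 105 + ? → (3,3) = 545 − 436 = 109.
Using row 2: 93 + 129 + 65 + 101 + ? → (2,5) = 545 − 388 = 157.
Row 3: 137 + 73 + 109 + 145 + ? = 545, so (3,5) = 81.
Main diagonal needs 545; the known cells sum to 476, so (5,5) = 69.
Row 5 needs 545; the known cells sum to 448, so (5,3) = 97.
Column 3: 121 + 65 + 109 + 97 + ? = 545, so (4,3) = 153.
Using column 5: 113 + 157 + 81 + 69 + ? → (4,5) = 545 − 420 = 125.

125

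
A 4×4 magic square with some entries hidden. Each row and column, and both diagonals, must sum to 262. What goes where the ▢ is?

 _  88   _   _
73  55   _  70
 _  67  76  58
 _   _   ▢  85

43

From row 2, 262 − (73 + 55 + 70) gives (2,3) = 64.
Row 3: 67 + 76 + 58 + ? = 262, so (3,1) = 61.
Column 2: 88 + 55 + 67 + ? = 262, so (4,2) = 52.
Column 4: 70 + 58 + 85 + ? = 262, so (1,4) = 49.
Main diagonal needs 262; the known cells sum to 216, so (1,1) = 46.
Anti-diagonal: 49 + 64 + 67 + ? = 262, so (4,1) = 82.
From row 1, 262 − (46 + 88 + 49) gives (1,3) = 79.
From row 4, 262 − (82 + 52 + 85) gives (4,3) = 43.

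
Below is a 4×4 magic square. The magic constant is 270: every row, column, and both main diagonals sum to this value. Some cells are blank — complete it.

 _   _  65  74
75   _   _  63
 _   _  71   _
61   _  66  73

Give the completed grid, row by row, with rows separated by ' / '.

62 69 65 74 / 75 64 68 63 / 72 67 71 60 / 61 70 66 73

From row 4, 270 − (61 + 66 + 73) gives (4,2) = 70.
From column 3, 270 − (65 + 71 + 66) gives (2,3) = 68.
Column 4: 74 + 63 + 73 + ? = 270, so (3,4) = 60.
Anti-diagonal: 74 + 68 + 61 + ? = 270, so (3,2) = 67.
Using row 2: 75 + 68 + 63 + ? → (2,2) = 270 − 206 = 64.
Row 3 needs 270; the known cells sum to 198, so (3,1) = 72.
The remaining cell in column 1 is (1,1) = 270 − 208 = 62.
Using column 2: 64 + 67 + 70 + ? → (1,2) = 270 − 201 = 69.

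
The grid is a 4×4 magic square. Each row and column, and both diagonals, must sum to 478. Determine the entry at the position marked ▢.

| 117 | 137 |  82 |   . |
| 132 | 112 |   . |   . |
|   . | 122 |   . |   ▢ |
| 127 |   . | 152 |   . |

97

Row 1 needs 478; the known cells sum to 336, so (1,4) = 142.
Column 1 needs 478; the known cells sum to 376, so (3,1) = 102.
Column 2 needs 478; the known cells sum to 371, so (4,2) = 107.
Anti-diagonal must total 478; the given cells sum to 391, so (2,3) = 87.
The remaining cell in row 2 is (2,4) = 478 − 331 = 147.
Row 4 needs 478; the known cells sum to 386, so (4,4) = 92.
The remaining cell in column 3 is (3,3) = 478 − 321 = 157.
The remaining cell in column 4 is (3,4) = 478 − 381 = 97.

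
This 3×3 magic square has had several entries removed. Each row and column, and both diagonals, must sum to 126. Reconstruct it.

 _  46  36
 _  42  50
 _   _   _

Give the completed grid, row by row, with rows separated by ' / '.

From row 1, 126 − (46 + 36) gives (1,1) = 44.
Row 2: 42 + 50 + ? = 126, so (2,1) = 34.
Column 1 must total 126; the given cells sum to 78, so (3,1) = 48.
Using column 2: 46 + 42 + ? → (3,2) = 126 − 88 = 38.
Column 3 needs 126; the known cells sum to 86, so (3,3) = 40.

44 46 36 / 34 42 50 / 48 38 40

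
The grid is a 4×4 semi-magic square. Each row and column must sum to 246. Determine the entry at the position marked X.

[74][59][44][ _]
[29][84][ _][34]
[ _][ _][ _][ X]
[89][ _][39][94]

49

Row 1: 74 + 59 + 44 + ? = 246, so (1,4) = 69.
Using row 2: 29 + 84 + 34 + ? → (2,3) = 246 − 147 = 99.
From row 4, 246 − (89 + 39 + 94) gives (4,2) = 24.
The remaining cell in column 1 is (3,1) = 246 − 192 = 54.
Column 2 needs 246; the known cells sum to 167, so (3,2) = 79.
From column 3, 246 − (44 + 99 + 39) gives (3,3) = 64.
The remaining cell in column 4 is (3,4) = 246 − 197 = 49.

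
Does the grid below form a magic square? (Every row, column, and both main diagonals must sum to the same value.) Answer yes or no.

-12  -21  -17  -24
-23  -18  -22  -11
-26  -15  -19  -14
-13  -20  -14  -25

No — row 2 sums to -74 but row 4 sums to -72.

Row 1: -12 + (-21) + (-17) + (-24) = -74.
Row 2: -23 + (-18) + (-22) + (-11) = -74.
Row 3: -26 + (-15) + (-19) + (-14) = -74.
Row 4: -13 + (-20) + (-14) + (-25) = -72.
Column 1: -12 + (-23) + (-26) + (-13) = -74.
Column 2: -21 + (-18) + (-15) + (-20) = -74.
Column 3: -17 + (-22) + (-19) + (-14) = -72.
Column 4: -24 + (-11) + (-14) + (-25) = -74.
Main diagonal: -12 + (-18) + (-19) + (-25) = -74.
Anti-diagonal: -24 + (-22) + (-15) + (-13) = -74.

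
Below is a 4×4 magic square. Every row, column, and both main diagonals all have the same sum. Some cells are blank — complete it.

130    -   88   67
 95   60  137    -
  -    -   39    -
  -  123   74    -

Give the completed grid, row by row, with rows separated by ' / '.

Column 3 is already complete: 88 + 137 + 39 + 74 = 338, so that is the magic constant.
Row 1 needs 338; the known cells sum to 285, so (1,2) = 53.
Row 2 must total 338; the given cells sum to 292, so (2,4) = 46.
The remaining cell in column 2 is (3,2) = 338 − 236 = 102.
Main diagonal needs 338; the known cells sum to 229, so (4,4) = 109.
Anti-diagonal needs 338; the known cells sum to 306, so (4,1) = 32.
Column 1 needs 338; the known cells sum to 257, so (3,1) = 81.
Column 4 needs 338; the known cells sum to 222, so (3,4) = 116.

130 53 88 67 / 95 60 137 46 / 81 102 39 116 / 32 123 74 109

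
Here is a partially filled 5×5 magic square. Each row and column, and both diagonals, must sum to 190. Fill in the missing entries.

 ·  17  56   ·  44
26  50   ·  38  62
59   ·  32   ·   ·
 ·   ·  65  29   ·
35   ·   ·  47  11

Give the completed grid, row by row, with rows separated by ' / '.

Using row 2: 26 + 50 + 38 + 62 + ? → (2,3) = 190 − 176 = 14.
From column 3, 190 − (56 + 14 + 32 + 65) gives (5,3) = 23.
Using main diagonal: 50 + 32 + 29 + 11 + ? → (1,1) = 190 − 122 = 68.
Anti-diagonal: 44 + 38 + 32 + 35 + ? = 190, so (4,2) = 41.
Using row 1: 68 + 17 + 56 + 44 + ? → (1,4) = 190 − 185 = 5.
Row 5 must total 190; the given cells sum to 116, so (5,2) = 74.
Column 1: 68 + 26 + 59 + 35 + ? = 190, so (4,1) = 2.
The remaining cell in column 2 is (3,2) = 190 − 182 = 8.
Using column 4: 5 + 38 + 29 + 47 + ? → (3,4) = 190 − 119 = 71.
Using row 3: 59 + 8 + 32 + 71 + ? → (3,5) = 190 − 170 = 20.
Using row 4: 2 + 41 + 65 + 29 + ? → (4,5) = 190 − 137 = 53.

68 17 56 5 44 / 26 50 14 38 62 / 59 8 32 71 20 / 2 41 65 29 53 / 35 74 23 47 11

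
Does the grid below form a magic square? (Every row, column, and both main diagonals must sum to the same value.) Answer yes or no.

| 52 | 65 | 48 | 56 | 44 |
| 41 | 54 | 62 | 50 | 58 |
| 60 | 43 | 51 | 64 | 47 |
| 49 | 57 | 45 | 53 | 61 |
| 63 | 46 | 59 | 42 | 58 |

No — column 2 sums to 265 but column 5 sums to 268.

Row 1: 52 + 65 + 48 + 56 + 44 = 265.
Row 2: 41 + 54 + 62 + 50 + 58 = 265.
Row 3: 60 + 43 + 51 + 64 + 47 = 265.
Row 4: 49 + 57 + 45 + 53 + 61 = 265.
Row 5: 63 + 46 + 59 + 42 + 58 = 268.
Column 1: 52 + 41 + 60 + 49 + 63 = 265.
Column 2: 65 + 54 + 43 + 57 + 46 = 265.
Column 3: 48 + 62 + 51 + 45 + 59 = 265.
Column 4: 56 + 50 + 64 + 53 + 42 = 265.
Column 5: 44 + 58 + 47 + 61 + 58 = 268.
Main diagonal: 52 + 54 + 51 + 53 + 58 = 268.
Anti-diagonal: 44 + 50 + 51 + 57 + 63 = 265.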